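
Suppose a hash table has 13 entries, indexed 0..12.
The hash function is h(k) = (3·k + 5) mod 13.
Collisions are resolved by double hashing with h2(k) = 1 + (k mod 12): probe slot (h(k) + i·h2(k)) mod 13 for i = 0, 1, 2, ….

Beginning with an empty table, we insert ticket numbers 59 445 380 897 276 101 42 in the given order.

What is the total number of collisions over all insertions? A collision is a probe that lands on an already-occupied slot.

3

59 hashes to 0; slot 0 is free → place at 0.
445 hashes to 1; slot 1 is free → place at 1.
380 hashes to 1, h2=9; 1 taken → place at 10.
897 hashes to 5; slot 5 is free → place at 5.
276 hashes to 1, h2=1; 1 taken → place at 2.
101 hashes to 9; slot 9 is free → place at 9.
42 hashes to 1, h2=7; 1 taken → place at 8.
Table: [59, 445, 276, ∅, ∅, 897, ∅, ∅, 42, 101, 380, ∅, ∅]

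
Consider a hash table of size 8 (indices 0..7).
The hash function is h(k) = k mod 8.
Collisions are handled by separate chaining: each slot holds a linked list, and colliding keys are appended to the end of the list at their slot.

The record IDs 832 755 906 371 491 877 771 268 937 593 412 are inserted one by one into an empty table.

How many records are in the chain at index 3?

4

Insert 832: h=0, bucket 0 empty → new chain.
Insert 755: h=3, bucket 3 empty → new chain.
Insert 906: h=2, bucket 2 empty → new chain.
Insert 371: h=3, bucket 3 nonempty → append to chain.
Insert 491: h=3, bucket 3 nonempty → append to chain.
Insert 877: h=5, bucket 5 empty → new chain.
Insert 771: h=3, bucket 3 nonempty → append to chain.
Insert 268: h=4, bucket 4 empty → new chain.
Insert 937: h=1, bucket 1 empty → new chain.
Insert 593: h=1, bucket 1 nonempty → append to chain.
Insert 412: h=4, bucket 4 nonempty → append to chain.
Final buckets:
0: 832
1: 937 -> 593
2: 906
3: 755 -> 371 -> 491 -> 771
4: 268 -> 412
5: 877
6: -
7: -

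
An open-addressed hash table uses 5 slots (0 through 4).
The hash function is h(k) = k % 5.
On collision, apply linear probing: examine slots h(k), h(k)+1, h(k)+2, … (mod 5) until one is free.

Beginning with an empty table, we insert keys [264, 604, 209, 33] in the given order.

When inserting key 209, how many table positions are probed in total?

264 hashes to 4; slot 4 is free => place at 4.
604 hashes to 4; 4 taken => place at 0.
209 hashes to 4; 4,0 taken => place at 1.
33 hashes to 3; slot 3 is free => place at 3.
Table: [604, 209, ∅, 33, 264]

3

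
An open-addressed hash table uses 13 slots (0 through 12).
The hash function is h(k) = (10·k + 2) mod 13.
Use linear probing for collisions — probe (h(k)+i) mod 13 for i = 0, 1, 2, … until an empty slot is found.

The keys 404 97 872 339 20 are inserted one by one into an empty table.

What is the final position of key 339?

404: h=12 → slot 12
97: h=10 → slot 10
872: h=12, probe 12,0 → slot 0
339: h=12, probe 12,0,1 → slot 1
20: h=7 → slot 7
Table: [872, 339, _, _, _, _, _, 20, _, _, 97, _, 404]

1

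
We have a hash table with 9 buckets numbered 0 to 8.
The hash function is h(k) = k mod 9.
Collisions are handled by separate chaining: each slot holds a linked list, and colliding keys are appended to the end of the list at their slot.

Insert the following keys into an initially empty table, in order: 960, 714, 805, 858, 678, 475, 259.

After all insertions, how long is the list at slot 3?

960 → bucket 6
714 → bucket 3
805 → bucket 4
858 → bucket 3 (collision)
678 → bucket 3 (collision)
475 → bucket 7
259 → bucket 7 (collision)
Final buckets:
0: —
1: —
2: —
3: 714 -> 858 -> 678
4: 805
5: —
6: 960
7: 475 -> 259
8: —

3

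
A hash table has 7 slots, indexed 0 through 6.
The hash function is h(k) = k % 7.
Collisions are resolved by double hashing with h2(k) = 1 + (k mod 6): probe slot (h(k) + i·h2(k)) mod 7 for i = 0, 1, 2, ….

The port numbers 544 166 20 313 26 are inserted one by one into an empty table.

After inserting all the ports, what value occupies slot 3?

166

544: h=5 -> slot 5
166: h=5, h2=5, probe 5,3 -> slot 3
20: h=6 -> slot 6
313: h=5, h2=2, probe 5,0 -> slot 0
26: h=5, h2=3, probe 5,1 -> slot 1
Table: [313, 26, _, 166, _, 544, 20]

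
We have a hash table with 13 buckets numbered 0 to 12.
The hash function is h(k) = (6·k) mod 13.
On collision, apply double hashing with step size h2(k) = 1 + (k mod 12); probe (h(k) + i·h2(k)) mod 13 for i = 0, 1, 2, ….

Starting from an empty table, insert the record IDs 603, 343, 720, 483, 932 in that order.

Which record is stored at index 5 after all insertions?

603 hashes to 4; slot 4 is free → place at 4.
343 hashes to 4, h2=8; 4 taken → place at 12.
720 hashes to 4, h2=1; 4 taken → place at 5.
483 hashes to 12, h2=4; 12 taken → place at 3.
932 hashes to 2; slot 2 is free → place at 2.
Table: [., ., 932, 483, 603, 720, ., ., ., ., ., ., 343]

720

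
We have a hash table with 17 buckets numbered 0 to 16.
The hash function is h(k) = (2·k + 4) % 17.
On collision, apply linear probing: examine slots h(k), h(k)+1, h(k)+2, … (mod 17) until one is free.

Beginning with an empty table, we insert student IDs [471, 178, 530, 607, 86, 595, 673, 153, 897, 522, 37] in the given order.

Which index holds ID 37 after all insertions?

Insert 471: h=11, slot 11 empty => index 11.
Insert 178: h=3, slot 3 empty => index 3.
Insert 530: h=10, slot 10 empty => index 10.
Insert 607: h=11, slot 11 occupied => index 12.
Insert 86: h=6, slot 6 empty => index 6.
Insert 595: h=4, slot 4 empty => index 4.
Insert 673: h=7, slot 7 empty => index 7.
Insert 153: h=4, slot 4 occupied => index 5.
Insert 897: h=13, slot 13 empty => index 13.
Insert 522: h=11, slots 11,12,13 occupied => index 14.
Insert 37: h=10, slots 10,11,12,13,14 occupied => index 15.
Table: [—, —, —, 178, 595, 153, 86, 673, —, —, 530, 471, 607, 897, 522, 37, —]

15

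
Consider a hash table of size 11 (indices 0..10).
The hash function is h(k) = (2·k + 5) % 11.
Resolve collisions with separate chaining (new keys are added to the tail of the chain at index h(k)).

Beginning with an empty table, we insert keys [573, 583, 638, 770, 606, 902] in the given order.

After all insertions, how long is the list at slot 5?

4

Insert 573: h=7, bucket 7 empty → new chain.
Insert 583: h=5, bucket 5 empty → new chain.
Insert 638: h=5, bucket 5 nonempty → append to chain.
Insert 770: h=5, bucket 5 nonempty → append to chain.
Insert 606: h=7, bucket 7 nonempty → append to chain.
Insert 902: h=5, bucket 5 nonempty → append to chain.
Final buckets:
0: —
1: —
2: —
3: —
4: —
5: 583 -> 638 -> 770 -> 902
6: —
7: 573 -> 606
8: —
9: —
10: —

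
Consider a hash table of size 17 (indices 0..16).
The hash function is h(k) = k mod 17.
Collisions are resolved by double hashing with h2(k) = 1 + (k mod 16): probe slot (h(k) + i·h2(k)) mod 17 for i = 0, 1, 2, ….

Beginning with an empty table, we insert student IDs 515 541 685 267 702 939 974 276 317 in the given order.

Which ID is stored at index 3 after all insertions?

702

515 hashes to 5; slot 5 is free → place at 5.
541 hashes to 14; slot 14 is free → place at 14.
685 hashes to 5, h2=14; 5 taken → place at 2.
267 hashes to 12; slot 12 is free → place at 12.
702 hashes to 5, h2=15; 5 taken → place at 3.
939 hashes to 4; slot 4 is free → place at 4.
974 hashes to 5, h2=15; 5,3 taken → place at 1.
276 hashes to 4, h2=5; 4 taken → place at 9.
317 hashes to 11; slot 11 is free → place at 11.
Table: [_, 974, 685, 702, 939, 515, _, _, _, 276, _, 317, 267, _, 541, _, _]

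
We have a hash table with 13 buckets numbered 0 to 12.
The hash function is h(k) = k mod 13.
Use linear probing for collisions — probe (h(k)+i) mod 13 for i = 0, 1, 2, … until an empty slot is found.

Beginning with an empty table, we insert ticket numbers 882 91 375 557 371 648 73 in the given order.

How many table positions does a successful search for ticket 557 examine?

882: h=11 → slot 11
91: h=0 → slot 0
375: h=11, probe 11,12 → slot 12
557: h=11, probe 11,12,0,1 → slot 1
371: h=7 → slot 7
648: h=11, probe 11,12,0,1,2 → slot 2
73: h=8 → slot 8
Table: [91, 557, 648, ., ., ., ., 371, 73, ., ., 882, 375]
Lookup 557: h=11, probe 11,12,0,1 → found at 1.

4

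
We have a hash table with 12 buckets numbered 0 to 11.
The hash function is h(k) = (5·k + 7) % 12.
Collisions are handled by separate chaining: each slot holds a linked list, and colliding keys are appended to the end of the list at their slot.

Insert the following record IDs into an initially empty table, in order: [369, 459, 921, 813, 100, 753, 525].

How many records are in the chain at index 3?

1

369 → bucket 4
459 → bucket 10
921 → bucket 4 (collision)
813 → bucket 4 (collision)
100 → bucket 3
753 → bucket 4 (collision)
525 → bucket 4 (collision)
Final buckets:
0: .
1: .
2: .
3: 100
4: 369 -> 921 -> 813 -> 753 -> 525
5: .
6: .
7: .
8: .
9: .
10: 459
11: .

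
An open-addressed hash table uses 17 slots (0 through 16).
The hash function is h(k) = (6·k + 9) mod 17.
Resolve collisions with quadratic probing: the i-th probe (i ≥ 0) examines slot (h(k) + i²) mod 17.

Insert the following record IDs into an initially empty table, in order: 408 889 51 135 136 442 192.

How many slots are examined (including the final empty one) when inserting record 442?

4

408 hashes to 9; slot 9 is free -> place at 9.
889 hashes to 5; slot 5 is free -> place at 5.
51 hashes to 9; 9 taken -> place at 10.
135 hashes to 3; slot 3 is free -> place at 3.
136 hashes to 9; 9,10 taken -> place at 13.
442 hashes to 9; 9,10,13 taken -> place at 1.
192 hashes to 5; 5 taken -> place at 6.
Table: [_, 442, _, 135, _, 889, 192, _, _, 408, 51, _, _, 136, _, _, _]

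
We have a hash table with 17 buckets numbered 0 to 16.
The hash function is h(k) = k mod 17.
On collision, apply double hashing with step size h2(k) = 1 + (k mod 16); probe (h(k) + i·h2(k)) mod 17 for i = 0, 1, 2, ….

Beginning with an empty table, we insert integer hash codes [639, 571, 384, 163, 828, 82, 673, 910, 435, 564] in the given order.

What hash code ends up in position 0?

Insert 639: h=10, slot 10 empty => index 10.
Insert 571: h=10, h2=12, slot 10 occupied => index 5.
Insert 384: h=10, h2=1, slot 10 occupied => index 11.
Insert 163: h=10, h2=4, slot 10 occupied => index 14.
Insert 828: h=12, slot 12 empty => index 12.
Insert 82: h=14, h2=3, slot 14 occupied => index 0.
Insert 673: h=10, h2=2, slots 10,12,14 occupied => index 16.
Insert 910: h=9, slot 9 empty => index 9.
Insert 435: h=10, h2=4, slots 10,14 occupied => index 1.
Insert 564: h=3, slot 3 empty => index 3.
Table: [82, 435, —, 564, —, 571, —, —, —, 910, 639, 384, 828, —, 163, —, 673]

82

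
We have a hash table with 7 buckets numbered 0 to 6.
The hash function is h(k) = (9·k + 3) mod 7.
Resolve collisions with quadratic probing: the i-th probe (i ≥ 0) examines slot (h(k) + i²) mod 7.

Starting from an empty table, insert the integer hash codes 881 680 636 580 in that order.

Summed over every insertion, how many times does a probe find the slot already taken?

881: h=1 → slot 1
680: h=5 → slot 5
636: h=1, probe 1,2 → slot 2
580: h=1, probe 1,2,5,3 → slot 3
Table: [., 881, 636, 580, ., 680, .]

4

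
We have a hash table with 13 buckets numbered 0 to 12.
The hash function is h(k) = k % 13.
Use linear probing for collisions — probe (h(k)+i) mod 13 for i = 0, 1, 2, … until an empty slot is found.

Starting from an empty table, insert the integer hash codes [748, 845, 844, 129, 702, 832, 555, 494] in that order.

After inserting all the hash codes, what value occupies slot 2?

702

748: h=7 → slot 7
845: h=0 → slot 0
844: h=12 → slot 12
129: h=12, probe 12,0,1 → slot 1
702: h=0, probe 0,1,2 → slot 2
832: h=0, probe 0,1,2,3 → slot 3
555: h=9 → slot 9
494: h=0, probe 0,1,2,3,4 → slot 4
Table: [845, 129, 702, 832, 494, —, —, 748, —, 555, —, —, 844]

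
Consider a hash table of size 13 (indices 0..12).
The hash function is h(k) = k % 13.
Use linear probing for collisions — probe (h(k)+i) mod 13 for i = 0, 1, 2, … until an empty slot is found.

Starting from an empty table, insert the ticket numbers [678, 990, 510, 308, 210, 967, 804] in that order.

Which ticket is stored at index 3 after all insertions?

990

Insert 678: h=2, slot 2 empty -> index 2.
Insert 990: h=2, slot 2 occupied -> index 3.
Insert 510: h=3, slot 3 occupied -> index 4.
Insert 308: h=9, slot 9 empty -> index 9.
Insert 210: h=2, slots 2,3,4 occupied -> index 5.
Insert 967: h=5, slot 5 occupied -> index 6.
Insert 804: h=11, slot 11 empty -> index 11.
Table: [_, _, 678, 990, 510, 210, 967, _, _, 308, _, 804, _]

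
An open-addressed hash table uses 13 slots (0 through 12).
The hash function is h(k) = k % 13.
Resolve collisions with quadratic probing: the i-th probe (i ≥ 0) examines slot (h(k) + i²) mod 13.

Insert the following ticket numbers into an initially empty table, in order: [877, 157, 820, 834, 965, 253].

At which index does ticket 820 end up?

2

877 hashes to 6; slot 6 is free => place at 6.
157 hashes to 1; slot 1 is free => place at 1.
820 hashes to 1; 1 taken => place at 2.
834 hashes to 2; 2 taken => place at 3.
965 hashes to 3; 3 taken => place at 4.
253 hashes to 6; 6 taken => place at 7.
Table: [∅, 157, 820, 834, 965, ∅, 877, 253, ∅, ∅, ∅, ∅, ∅]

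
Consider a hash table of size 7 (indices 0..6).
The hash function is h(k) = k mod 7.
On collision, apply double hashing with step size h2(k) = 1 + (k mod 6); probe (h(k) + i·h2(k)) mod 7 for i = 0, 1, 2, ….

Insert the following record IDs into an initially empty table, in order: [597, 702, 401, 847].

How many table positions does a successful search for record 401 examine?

2

597: h=2 -> slot 2
702: h=2, h2=1, probe 2,3 -> slot 3
401: h=2, h2=6, probe 2,1 -> slot 1
847: h=0 -> slot 0
Table: [847, 401, 597, 702, ∅, ∅, ∅]
Lookup 401: h=2, h2=6, probe 2,1 → found at 1.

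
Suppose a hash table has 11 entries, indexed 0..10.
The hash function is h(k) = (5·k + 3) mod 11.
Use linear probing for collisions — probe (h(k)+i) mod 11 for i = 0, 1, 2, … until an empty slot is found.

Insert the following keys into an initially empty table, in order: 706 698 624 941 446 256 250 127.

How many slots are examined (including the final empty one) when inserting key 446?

2

706 hashes to 2; slot 2 is free => place at 2.
698 hashes to 6; slot 6 is free => place at 6.
624 hashes to 10; slot 10 is free => place at 10.
941 hashes to 0; slot 0 is free => place at 0.
446 hashes to 0; 0 taken => place at 1.
256 hashes to 7; slot 7 is free => place at 7.
250 hashes to 10; 10,0,1,2 taken => place at 3.
127 hashes to 0; 0,1,2,3 taken => place at 4.
Table: [941, 446, 706, 250, 127, —, 698, 256, —, —, 624]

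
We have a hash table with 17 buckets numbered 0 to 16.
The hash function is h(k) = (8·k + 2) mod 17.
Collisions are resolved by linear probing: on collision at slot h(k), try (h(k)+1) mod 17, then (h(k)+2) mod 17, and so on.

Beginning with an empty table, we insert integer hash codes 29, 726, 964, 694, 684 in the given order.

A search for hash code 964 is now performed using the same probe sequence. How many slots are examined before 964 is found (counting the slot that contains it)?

29 hashes to 13; slot 13 is free => place at 13.
726 hashes to 13; 13 taken => place at 14.
964 hashes to 13; 13,14 taken => place at 15.
694 hashes to 12; slot 12 is free => place at 12.
684 hashes to 0; slot 0 is free => place at 0.
Table: [684, —, —, —, —, —, —, —, —, —, —, —, 694, 29, 726, 964, —]
Lookup 964: h=13, probe 13,14,15 → found at 15.

3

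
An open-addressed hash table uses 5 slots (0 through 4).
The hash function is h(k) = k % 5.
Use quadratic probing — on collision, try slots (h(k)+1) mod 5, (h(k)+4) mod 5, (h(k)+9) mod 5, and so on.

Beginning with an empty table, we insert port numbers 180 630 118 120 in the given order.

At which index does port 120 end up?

180: h=0 → slot 0
630: h=0, probe 0,1 → slot 1
118: h=3 → slot 3
120: h=0, probe 0,1,4 → slot 4
Table: [180, 630, -, 118, 120]

4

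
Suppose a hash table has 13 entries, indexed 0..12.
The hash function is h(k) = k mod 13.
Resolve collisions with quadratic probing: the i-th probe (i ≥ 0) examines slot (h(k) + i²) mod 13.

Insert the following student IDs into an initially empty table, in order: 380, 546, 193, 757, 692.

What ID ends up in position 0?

380: h=3 => slot 3
546: h=0 => slot 0
193: h=11 => slot 11
757: h=3, probe 3,4 => slot 4
692: h=3, probe 3,4,7 => slot 7
Table: [546, -, -, 380, 757, -, -, 692, -, -, -, 193, -]

546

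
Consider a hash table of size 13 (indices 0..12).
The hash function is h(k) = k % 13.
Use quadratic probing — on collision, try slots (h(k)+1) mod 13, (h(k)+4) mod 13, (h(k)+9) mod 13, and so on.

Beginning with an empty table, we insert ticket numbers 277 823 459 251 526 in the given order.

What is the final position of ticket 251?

Insert 277: h=4, slot 4 empty → index 4.
Insert 823: h=4, slot 4 occupied → index 5.
Insert 459: h=4, slots 4,5 occupied → index 8.
Insert 251: h=4, slots 4,5,8 occupied → index 0.
Insert 526: h=6, slot 6 empty → index 6.
Table: [251, _, _, _, 277, 823, 526, _, 459, _, _, _, _]

0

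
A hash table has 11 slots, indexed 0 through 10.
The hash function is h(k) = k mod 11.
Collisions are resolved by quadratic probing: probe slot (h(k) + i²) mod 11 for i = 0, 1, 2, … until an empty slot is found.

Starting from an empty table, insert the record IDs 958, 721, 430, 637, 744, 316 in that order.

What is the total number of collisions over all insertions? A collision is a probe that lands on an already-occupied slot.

958: h=1 -> slot 1
721: h=6 -> slot 6
430: h=1, probe 1,2 -> slot 2
637: h=10 -> slot 10
744: h=7 -> slot 7
316: h=8 -> slot 8
Table: [∅, 958, 430, ∅, ∅, ∅, 721, 744, 316, ∅, 637]

1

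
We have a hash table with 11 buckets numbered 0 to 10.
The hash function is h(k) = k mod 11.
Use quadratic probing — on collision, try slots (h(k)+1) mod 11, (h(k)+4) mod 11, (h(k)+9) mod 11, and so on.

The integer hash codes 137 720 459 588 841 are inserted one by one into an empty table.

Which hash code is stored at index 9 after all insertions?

137 hashes to 5; slot 5 is free → place at 5.
720 hashes to 5; 5 taken → place at 6.
459 hashes to 8; slot 8 is free → place at 8.
588 hashes to 5; 5,6 taken → place at 9.
841 hashes to 5; 5,6,9 taken → place at 3.
Table: [∅, ∅, ∅, 841, ∅, 137, 720, ∅, 459, 588, ∅]

588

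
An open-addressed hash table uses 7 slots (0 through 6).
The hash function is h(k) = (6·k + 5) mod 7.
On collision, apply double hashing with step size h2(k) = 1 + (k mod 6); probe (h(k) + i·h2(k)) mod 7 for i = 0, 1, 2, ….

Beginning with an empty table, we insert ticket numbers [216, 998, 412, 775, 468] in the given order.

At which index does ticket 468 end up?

216: h=6 → slot 6
998: h=1 → slot 1
412: h=6, h2=5, probe 6,4 → slot 4
775: h=0 → slot 0
468: h=6, h2=1, probe 6,0,1,2 → slot 2
Table: [775, 998, 468, —, 412, —, 216]

2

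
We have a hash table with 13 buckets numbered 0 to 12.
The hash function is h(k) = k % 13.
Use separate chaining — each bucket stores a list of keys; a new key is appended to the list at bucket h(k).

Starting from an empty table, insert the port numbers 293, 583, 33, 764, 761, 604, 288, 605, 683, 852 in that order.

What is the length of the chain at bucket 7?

6

Insert 293: h=7, bucket 7 empty -> new chain.
Insert 583: h=11, bucket 11 empty -> new chain.
Insert 33: h=7, bucket 7 nonempty -> append to chain.
Insert 764: h=10, bucket 10 empty -> new chain.
Insert 761: h=7, bucket 7 nonempty -> append to chain.
Insert 604: h=6, bucket 6 empty -> new chain.
Insert 288: h=2, bucket 2 empty -> new chain.
Insert 605: h=7, bucket 7 nonempty -> append to chain.
Insert 683: h=7, bucket 7 nonempty -> append to chain.
Insert 852: h=7, bucket 7 nonempty -> append to chain.
Final buckets:
0: —
1: —
2: 288
3: —
4: —
5: —
6: 604
7: 293 -> 33 -> 761 -> 605 -> 683 -> 852
8: —
9: —
10: 764
11: 583
12: —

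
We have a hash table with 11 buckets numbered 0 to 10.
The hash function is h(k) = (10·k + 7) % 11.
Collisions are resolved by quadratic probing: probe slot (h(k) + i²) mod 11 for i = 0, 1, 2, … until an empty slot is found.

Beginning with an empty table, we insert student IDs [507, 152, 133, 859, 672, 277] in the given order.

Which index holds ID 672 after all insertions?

4

507 hashes to 6; slot 6 is free → place at 6.
152 hashes to 9; slot 9 is free → place at 9.
133 hashes to 6; 6 taken → place at 7.
859 hashes to 6; 6,7 taken → place at 10.
672 hashes to 6; 6,7,10 taken → place at 4.
277 hashes to 5; slot 5 is free → place at 5.
Table: [-, -, -, -, 672, 277, 507, 133, -, 152, 859]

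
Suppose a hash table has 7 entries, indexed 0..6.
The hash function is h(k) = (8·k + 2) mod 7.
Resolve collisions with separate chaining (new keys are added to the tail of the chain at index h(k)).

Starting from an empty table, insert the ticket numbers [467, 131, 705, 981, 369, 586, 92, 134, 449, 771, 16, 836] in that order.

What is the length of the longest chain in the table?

Insert 467: h=0, bucket 0 empty → new chain.
Insert 131: h=0, bucket 0 nonempty → append to chain.
Insert 705: h=0, bucket 0 nonempty → append to chain.
Insert 981: h=3, bucket 3 empty → new chain.
Insert 369: h=0, bucket 0 nonempty → append to chain.
Insert 586: h=0, bucket 0 nonempty → append to chain.
Insert 92: h=3, bucket 3 nonempty → append to chain.
Insert 134: h=3, bucket 3 nonempty → append to chain.
Insert 449: h=3, bucket 3 nonempty → append to chain.
Insert 771: h=3, bucket 3 nonempty → append to chain.
Insert 16: h=4, bucket 4 empty → new chain.
Insert 836: h=5, bucket 5 empty → new chain.
Final buckets:
0: 467 -> 131 -> 705 -> 369 -> 586
1: .
2: .
3: 981 -> 92 -> 134 -> 449 -> 771
4: 16
5: 836
6: .

5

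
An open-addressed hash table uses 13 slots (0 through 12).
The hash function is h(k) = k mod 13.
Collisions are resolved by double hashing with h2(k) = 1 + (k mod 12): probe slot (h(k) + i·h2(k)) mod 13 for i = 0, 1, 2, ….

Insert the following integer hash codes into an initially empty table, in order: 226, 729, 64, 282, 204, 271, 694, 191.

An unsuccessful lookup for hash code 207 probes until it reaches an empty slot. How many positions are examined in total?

3

226 hashes to 5; slot 5 is free -> place at 5.
729 hashes to 1; slot 1 is free -> place at 1.
64 hashes to 12; slot 12 is free -> place at 12.
282 hashes to 9; slot 9 is free -> place at 9.
204 hashes to 9, h2=1; 9 taken -> place at 10.
271 hashes to 11; slot 11 is free -> place at 11.
694 hashes to 5, h2=11; 5 taken -> place at 3.
191 hashes to 9, h2=12; 9 taken -> place at 8.
Table: [∅, 729, ∅, 694, ∅, 226, ∅, ∅, 191, 282, 204, 271, 64]
Lookup 207: h=12, h2=4, probe 12,3,7 → slot 7 empty, not found.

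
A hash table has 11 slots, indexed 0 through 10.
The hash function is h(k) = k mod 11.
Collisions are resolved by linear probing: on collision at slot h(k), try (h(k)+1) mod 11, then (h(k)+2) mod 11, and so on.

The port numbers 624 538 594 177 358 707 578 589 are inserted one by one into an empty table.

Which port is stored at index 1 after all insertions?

177

624 hashes to 8; slot 8 is free => place at 8.
538 hashes to 10; slot 10 is free => place at 10.
594 hashes to 0; slot 0 is free => place at 0.
177 hashes to 1; slot 1 is free => place at 1.
358 hashes to 6; slot 6 is free => place at 6.
707 hashes to 3; slot 3 is free => place at 3.
578 hashes to 6; 6 taken => place at 7.
589 hashes to 6; 6,7,8 taken => place at 9.
Table: [594, 177, -, 707, -, -, 358, 578, 624, 589, 538]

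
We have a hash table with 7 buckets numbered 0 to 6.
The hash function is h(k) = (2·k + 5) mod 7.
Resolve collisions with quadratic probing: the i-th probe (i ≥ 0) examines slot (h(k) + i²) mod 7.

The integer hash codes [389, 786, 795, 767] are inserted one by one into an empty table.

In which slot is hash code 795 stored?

389 hashes to 6; slot 6 is free -> place at 6.
786 hashes to 2; slot 2 is free -> place at 2.
795 hashes to 6; 6 taken -> place at 0.
767 hashes to 6; 6,0 taken -> place at 3.
Table: [795, ., 786, 767, ., ., 389]

0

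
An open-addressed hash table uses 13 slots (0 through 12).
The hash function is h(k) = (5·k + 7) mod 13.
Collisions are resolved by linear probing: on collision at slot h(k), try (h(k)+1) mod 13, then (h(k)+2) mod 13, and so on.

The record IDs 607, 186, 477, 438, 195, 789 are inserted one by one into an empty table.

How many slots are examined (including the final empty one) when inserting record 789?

5

607: h=0 => slot 0
186: h=1 => slot 1
477: h=0, probe 0,1,2 => slot 2
438: h=0, probe 0,1,2,3 => slot 3
195: h=7 => slot 7
789: h=0, probe 0,1,2,3,4 => slot 4
Table: [607, 186, 477, 438, 789, _, _, 195, _, _, _, _, _]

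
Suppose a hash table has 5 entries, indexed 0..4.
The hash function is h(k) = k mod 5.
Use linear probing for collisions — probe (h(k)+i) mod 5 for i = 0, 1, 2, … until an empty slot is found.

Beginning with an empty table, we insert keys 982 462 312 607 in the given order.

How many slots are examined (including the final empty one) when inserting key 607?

4

982: h=2 -> slot 2
462: h=2, probe 2,3 -> slot 3
312: h=2, probe 2,3,4 -> slot 4
607: h=2, probe 2,3,4,0 -> slot 0
Table: [607, ∅, 982, 462, 312]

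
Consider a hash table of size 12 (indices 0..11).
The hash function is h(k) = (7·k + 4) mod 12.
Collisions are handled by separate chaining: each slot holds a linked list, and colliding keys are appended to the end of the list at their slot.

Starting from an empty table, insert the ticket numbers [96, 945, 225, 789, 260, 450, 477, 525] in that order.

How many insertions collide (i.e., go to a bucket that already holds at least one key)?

4

Insert 96: h=4, bucket 4 empty -> new chain.
Insert 945: h=7, bucket 7 empty -> new chain.
Insert 225: h=7, bucket 7 nonempty -> append to chain.
Insert 789: h=7, bucket 7 nonempty -> append to chain.
Insert 260: h=0, bucket 0 empty -> new chain.
Insert 450: h=10, bucket 10 empty -> new chain.
Insert 477: h=7, bucket 7 nonempty -> append to chain.
Insert 525: h=7, bucket 7 nonempty -> append to chain.
Final buckets:
0: 260
1: —
2: —
3: —
4: 96
5: —
6: —
7: 945 -> 225 -> 789 -> 477 -> 525
8: —
9: —
10: 450
11: —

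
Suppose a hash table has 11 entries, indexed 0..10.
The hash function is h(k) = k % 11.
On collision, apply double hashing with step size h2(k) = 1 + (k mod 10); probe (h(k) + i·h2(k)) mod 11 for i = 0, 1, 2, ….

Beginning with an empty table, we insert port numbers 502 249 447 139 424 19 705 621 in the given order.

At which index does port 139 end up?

5

502 hashes to 7; slot 7 is free => place at 7.
249 hashes to 7, h2=10; 7 taken => place at 6.
447 hashes to 7, h2=8; 7 taken => place at 4.
139 hashes to 7, h2=10; 7,6 taken => place at 5.
424 hashes to 6, h2=5; 6 taken => place at 0.
19 hashes to 8; slot 8 is free => place at 8.
705 hashes to 1; slot 1 is free => place at 1.
621 hashes to 5, h2=2; 5,7 taken => place at 9.
Table: [424, 705, _, _, 447, 139, 249, 502, 19, 621, _]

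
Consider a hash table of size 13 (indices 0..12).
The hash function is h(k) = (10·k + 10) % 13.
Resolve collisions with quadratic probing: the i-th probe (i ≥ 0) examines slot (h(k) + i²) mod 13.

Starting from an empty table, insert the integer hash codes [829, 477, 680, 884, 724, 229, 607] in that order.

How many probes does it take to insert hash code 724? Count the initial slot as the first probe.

3

829 hashes to 6; slot 6 is free -> place at 6.
477 hashes to 9; slot 9 is free -> place at 9.
680 hashes to 11; slot 11 is free -> place at 11.
884 hashes to 10; slot 10 is free -> place at 10.
724 hashes to 9; 9,10 taken -> place at 0.
229 hashes to 12; slot 12 is free -> place at 12.
607 hashes to 9; 9,10,0 taken -> place at 5.
Table: [724, _, _, _, _, 607, 829, _, _, 477, 884, 680, 229]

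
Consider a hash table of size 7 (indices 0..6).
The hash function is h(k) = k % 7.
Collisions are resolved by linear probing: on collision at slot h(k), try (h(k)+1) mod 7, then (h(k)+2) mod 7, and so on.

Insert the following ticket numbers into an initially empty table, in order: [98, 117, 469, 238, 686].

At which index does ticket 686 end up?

3

98: h=0 → slot 0
117: h=5 → slot 5
469: h=0, probe 0,1 → slot 1
238: h=0, probe 0,1,2 → slot 2
686: h=0, probe 0,1,2,3 → slot 3
Table: [98, 469, 238, 686, ∅, 117, ∅]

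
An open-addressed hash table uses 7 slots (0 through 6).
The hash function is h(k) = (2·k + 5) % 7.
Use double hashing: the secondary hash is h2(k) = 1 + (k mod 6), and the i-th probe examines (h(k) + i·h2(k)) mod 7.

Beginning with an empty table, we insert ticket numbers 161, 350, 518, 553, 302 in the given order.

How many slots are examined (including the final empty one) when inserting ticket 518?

161: h=5 -> slot 5
350: h=5, h2=3, probe 5,1 -> slot 1
518: h=5, h2=3, probe 5,1,4 -> slot 4
553: h=5, h2=2, probe 5,0 -> slot 0
302: h=0, h2=3, probe 0,3 -> slot 3
Table: [553, 350, ., 302, 518, 161, .]

3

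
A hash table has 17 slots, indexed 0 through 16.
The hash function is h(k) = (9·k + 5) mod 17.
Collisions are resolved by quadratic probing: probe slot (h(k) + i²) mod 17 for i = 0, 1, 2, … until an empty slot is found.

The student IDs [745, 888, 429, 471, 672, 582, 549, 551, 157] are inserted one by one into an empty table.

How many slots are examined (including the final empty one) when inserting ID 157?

745 hashes to 12; slot 12 is free => place at 12.
888 hashes to 7; slot 7 is free => place at 7.
429 hashes to 7; 7 taken => place at 8.
471 hashes to 11; slot 11 is free => place at 11.
672 hashes to 1; slot 1 is free => place at 1.
582 hashes to 7; 7,8,11 taken => place at 16.
549 hashes to 16; 16 taken => place at 0.
551 hashes to 0; 0,1 taken => place at 4.
157 hashes to 7; 7,8,11,16 taken => place at 6.
Table: [549, 672, -, -, 551, -, 157, 888, 429, -, -, 471, 745, -, -, -, 582]

5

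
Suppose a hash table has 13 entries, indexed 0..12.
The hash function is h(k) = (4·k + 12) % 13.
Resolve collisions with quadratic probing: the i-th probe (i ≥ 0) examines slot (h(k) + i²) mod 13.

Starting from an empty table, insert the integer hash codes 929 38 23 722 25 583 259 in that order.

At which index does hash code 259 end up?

12

929 hashes to 10; slot 10 is free => place at 10.
38 hashes to 8; slot 8 is free => place at 8.
23 hashes to 0; slot 0 is free => place at 0.
722 hashes to 1; slot 1 is free => place at 1.
25 hashes to 8; 8 taken => place at 9.
583 hashes to 4; slot 4 is free => place at 4.
259 hashes to 8; 8,9 taken => place at 12.
Table: [23, 722, ., ., 583, ., ., ., 38, 25, 929, ., 259]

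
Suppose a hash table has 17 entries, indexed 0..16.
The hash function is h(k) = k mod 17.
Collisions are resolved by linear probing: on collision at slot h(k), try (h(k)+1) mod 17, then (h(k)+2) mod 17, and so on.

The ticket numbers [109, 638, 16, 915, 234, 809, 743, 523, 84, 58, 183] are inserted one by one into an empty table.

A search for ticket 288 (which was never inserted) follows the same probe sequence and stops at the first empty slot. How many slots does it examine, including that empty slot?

4

109: h=7 -> slot 7
638: h=9 -> slot 9
16: h=16 -> slot 16
915: h=14 -> slot 14
234: h=13 -> slot 13
809: h=10 -> slot 10
743: h=12 -> slot 12
523: h=13, probe 13,14,15 -> slot 15
84: h=16, probe 16,0 -> slot 0
58: h=7, probe 7,8 -> slot 8
183: h=13, probe 13,14,15,16,0,1 -> slot 1
Table: [84, 183, -, -, -, -, -, 109, 58, 638, 809, -, 743, 234, 915, 523, 16]
Lookup 288: h=16, probe 16,0,1,2 → slot 2 empty, not found.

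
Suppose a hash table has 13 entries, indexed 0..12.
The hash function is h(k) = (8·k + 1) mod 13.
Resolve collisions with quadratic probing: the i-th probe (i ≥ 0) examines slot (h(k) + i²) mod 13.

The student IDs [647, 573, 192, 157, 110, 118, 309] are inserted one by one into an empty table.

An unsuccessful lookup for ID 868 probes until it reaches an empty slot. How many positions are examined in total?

4

Insert 647: h=3, slot 3 empty → index 3.
Insert 573: h=9, slot 9 empty → index 9.
Insert 192: h=3, slot 3 occupied → index 4.
Insert 157: h=9, slot 9 occupied → index 10.
Insert 110: h=10, slot 10 occupied → index 11.
Insert 118: h=9, slots 9,10 occupied → index 0.
Insert 309: h=3, slots 3,4 occupied → index 7.
Table: [118, ∅, ∅, 647, 192, ∅, ∅, 309, ∅, 573, 157, 110, ∅]
Lookup 868: h=3, probe 3,4,7,12 → slot 12 empty, not found.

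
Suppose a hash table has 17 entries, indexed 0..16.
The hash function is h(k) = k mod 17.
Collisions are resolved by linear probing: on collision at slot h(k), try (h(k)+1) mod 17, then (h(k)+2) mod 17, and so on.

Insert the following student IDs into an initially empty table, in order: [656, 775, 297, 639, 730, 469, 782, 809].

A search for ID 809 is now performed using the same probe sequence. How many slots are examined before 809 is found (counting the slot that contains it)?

5

Insert 656: h=10, slot 10 empty -> index 10.
Insert 775: h=10, slot 10 occupied -> index 11.
Insert 297: h=8, slot 8 empty -> index 8.
Insert 639: h=10, slots 10,11 occupied -> index 12.
Insert 730: h=16, slot 16 empty -> index 16.
Insert 469: h=10, slots 10,11,12 occupied -> index 13.
Insert 782: h=0, slot 0 empty -> index 0.
Insert 809: h=10, slots 10,11,12,13 occupied -> index 14.
Table: [782, —, —, —, —, —, —, —, 297, —, 656, 775, 639, 469, 809, —, 730]
Lookup 809: h=10, probe 10,11,12,13,14 → found at 14.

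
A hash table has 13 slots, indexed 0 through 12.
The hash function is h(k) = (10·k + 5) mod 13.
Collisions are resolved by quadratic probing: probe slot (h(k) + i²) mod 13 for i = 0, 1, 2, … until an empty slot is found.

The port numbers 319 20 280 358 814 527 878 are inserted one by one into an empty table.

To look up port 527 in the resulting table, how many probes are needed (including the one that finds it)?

5

319 hashes to 10; slot 10 is free → place at 10.
20 hashes to 10; 10 taken → place at 11.
280 hashes to 10; 10,11 taken → place at 1.
358 hashes to 10; 10,11,1 taken → place at 6.
814 hashes to 7; slot 7 is free → place at 7.
527 hashes to 10; 10,11,1,6 taken → place at 0.
878 hashes to 10; 10,11,1,6,0 taken → place at 9.
Table: [527, 280, -, -, -, -, 358, 814, -, 878, 319, 20, -]
Lookup 527: h=10, probe 10,11,1,6,0 → found at 0.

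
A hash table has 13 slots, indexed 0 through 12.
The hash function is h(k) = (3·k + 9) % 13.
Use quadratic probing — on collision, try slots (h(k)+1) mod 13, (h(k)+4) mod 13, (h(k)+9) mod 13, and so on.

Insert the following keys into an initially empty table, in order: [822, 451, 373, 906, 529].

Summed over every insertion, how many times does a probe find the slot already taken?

Insert 822: h=5, slot 5 empty => index 5.
Insert 451: h=10, slot 10 empty => index 10.
Insert 373: h=10, slot 10 occupied => index 11.
Insert 906: h=10, slots 10,11 occupied => index 1.
Insert 529: h=10, slots 10,11,1 occupied => index 6.
Table: [—, 906, —, —, —, 822, 529, —, —, —, 451, 373, —]

6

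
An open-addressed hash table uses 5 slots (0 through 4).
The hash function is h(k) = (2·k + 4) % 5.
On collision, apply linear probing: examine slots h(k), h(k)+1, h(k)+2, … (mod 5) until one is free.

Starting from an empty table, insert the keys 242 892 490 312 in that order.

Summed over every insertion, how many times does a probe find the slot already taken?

242: h=3 → slot 3
892: h=3, probe 3,4 → slot 4
490: h=4, probe 4,0 → slot 0
312: h=3, probe 3,4,0,1 → slot 1
Table: [490, 312, —, 242, 892]

5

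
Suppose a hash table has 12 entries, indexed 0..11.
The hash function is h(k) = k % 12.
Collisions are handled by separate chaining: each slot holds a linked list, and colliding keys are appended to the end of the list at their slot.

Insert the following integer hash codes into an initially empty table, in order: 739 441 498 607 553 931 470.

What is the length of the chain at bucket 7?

Insert 739: h=7, bucket 7 empty -> new chain.
Insert 441: h=9, bucket 9 empty -> new chain.
Insert 498: h=6, bucket 6 empty -> new chain.
Insert 607: h=7, bucket 7 nonempty -> append to chain.
Insert 553: h=1, bucket 1 empty -> new chain.
Insert 931: h=7, bucket 7 nonempty -> append to chain.
Insert 470: h=2, bucket 2 empty -> new chain.
Final buckets:
0: .
1: 553
2: 470
3: .
4: .
5: .
6: 498
7: 739 -> 607 -> 931
8: .
9: 441
10: .
11: .

3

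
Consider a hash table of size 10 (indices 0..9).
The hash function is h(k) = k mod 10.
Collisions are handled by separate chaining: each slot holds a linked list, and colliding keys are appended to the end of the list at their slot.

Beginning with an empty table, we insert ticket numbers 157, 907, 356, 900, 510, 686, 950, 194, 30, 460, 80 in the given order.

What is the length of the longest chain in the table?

157 -> bucket 7
907 -> bucket 7 (collision)
356 -> bucket 6
900 -> bucket 0
510 -> bucket 0 (collision)
686 -> bucket 6 (collision)
950 -> bucket 0 (collision)
194 -> bucket 4
30 -> bucket 0 (collision)
460 -> bucket 0 (collision)
80 -> bucket 0 (collision)
Final buckets:
0: 900 -> 510 -> 950 -> 30 -> 460 -> 80
1: _
2: _
3: _
4: 194
5: _
6: 356 -> 686
7: 157 -> 907
8: _
9: _

6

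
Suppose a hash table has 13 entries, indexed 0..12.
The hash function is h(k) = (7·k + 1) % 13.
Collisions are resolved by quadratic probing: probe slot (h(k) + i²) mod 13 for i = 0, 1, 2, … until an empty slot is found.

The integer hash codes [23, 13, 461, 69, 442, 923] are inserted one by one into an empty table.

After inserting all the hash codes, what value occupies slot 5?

23: h=6 -> slot 6
13: h=1 -> slot 1
461: h=4 -> slot 4
69: h=3 -> slot 3
442: h=1, probe 1,2 -> slot 2
923: h=1, probe 1,2,5 -> slot 5
Table: [—, 13, 442, 69, 461, 923, 23, —, —, —, —, —, —]

923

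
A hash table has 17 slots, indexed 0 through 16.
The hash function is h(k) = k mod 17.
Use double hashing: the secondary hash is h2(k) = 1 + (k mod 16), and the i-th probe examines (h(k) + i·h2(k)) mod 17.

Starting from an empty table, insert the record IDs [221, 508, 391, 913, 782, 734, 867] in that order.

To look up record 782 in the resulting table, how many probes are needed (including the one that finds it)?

3

221: h=0 → slot 0
508: h=15 → slot 15
391: h=0, h2=8, probe 0,8 → slot 8
913: h=12 → slot 12
782: h=0, h2=15, probe 0,15,13 → slot 13
734: h=3 → slot 3
867: h=0, h2=4, probe 0,4 → slot 4
Table: [221, _, _, 734, 867, _, _, _, 391, _, _, _, 913, 782, _, 508, _]
Lookup 782: h=0, h2=15, probe 0,15,13 → found at 13.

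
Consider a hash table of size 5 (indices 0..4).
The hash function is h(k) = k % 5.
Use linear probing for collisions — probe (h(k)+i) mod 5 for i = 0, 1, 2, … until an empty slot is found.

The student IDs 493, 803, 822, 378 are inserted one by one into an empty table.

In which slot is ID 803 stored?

493 hashes to 3; slot 3 is free -> place at 3.
803 hashes to 3; 3 taken -> place at 4.
822 hashes to 2; slot 2 is free -> place at 2.
378 hashes to 3; 3,4 taken -> place at 0.
Table: [378, —, 822, 493, 803]

4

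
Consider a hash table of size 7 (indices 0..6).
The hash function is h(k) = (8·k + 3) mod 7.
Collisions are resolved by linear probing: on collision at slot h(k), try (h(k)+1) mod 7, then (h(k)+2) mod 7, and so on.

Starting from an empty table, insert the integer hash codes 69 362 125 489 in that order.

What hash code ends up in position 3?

69: h=2 -> slot 2
362: h=1 -> slot 1
125: h=2, probe 2,3 -> slot 3
489: h=2, probe 2,3,4 -> slot 4
Table: [_, 362, 69, 125, 489, _, _]

125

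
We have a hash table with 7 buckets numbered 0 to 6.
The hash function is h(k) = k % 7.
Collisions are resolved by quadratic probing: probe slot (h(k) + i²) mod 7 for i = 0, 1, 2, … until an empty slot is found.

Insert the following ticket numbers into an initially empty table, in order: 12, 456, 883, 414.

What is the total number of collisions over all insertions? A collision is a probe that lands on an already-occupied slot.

4

12 hashes to 5; slot 5 is free -> place at 5.
456 hashes to 1; slot 1 is free -> place at 1.
883 hashes to 1; 1 taken -> place at 2.
414 hashes to 1; 1,2,5 taken -> place at 3.
Table: [_, 456, 883, 414, _, 12, _]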